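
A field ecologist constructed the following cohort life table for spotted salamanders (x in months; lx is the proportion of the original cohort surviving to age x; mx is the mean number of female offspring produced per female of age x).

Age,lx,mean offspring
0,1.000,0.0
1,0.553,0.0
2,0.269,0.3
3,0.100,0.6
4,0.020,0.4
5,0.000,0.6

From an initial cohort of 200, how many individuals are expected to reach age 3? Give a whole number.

Expected survivors = N0 · l_3 = 200 × 0.100 = 20 → 20

20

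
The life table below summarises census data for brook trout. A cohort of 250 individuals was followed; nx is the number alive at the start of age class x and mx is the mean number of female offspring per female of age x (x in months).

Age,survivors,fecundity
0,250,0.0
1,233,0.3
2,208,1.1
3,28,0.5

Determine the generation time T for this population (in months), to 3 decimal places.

1.821

lx = nx/n0 = nx/250: 1, 0.932, 0.832, 0.112
lx·mx: 0, 0.2796, 0.9152, 0.056 → R0 = 1.2508
x·lx·mx: 0, 0.2796, 1.8304, 0.168 → Σ = 2.278
T = 2.278 / 1.2508 = 1.821234… → 1.821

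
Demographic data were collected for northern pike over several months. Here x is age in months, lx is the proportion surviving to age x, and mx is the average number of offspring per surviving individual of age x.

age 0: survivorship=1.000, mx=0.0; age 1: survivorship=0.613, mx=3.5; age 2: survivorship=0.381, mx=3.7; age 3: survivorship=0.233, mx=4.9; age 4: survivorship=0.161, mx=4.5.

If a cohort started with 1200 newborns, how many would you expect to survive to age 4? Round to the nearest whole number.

193

Expected survivors = N0 · l_4 = 1200 × 0.161 = 193.2 → 193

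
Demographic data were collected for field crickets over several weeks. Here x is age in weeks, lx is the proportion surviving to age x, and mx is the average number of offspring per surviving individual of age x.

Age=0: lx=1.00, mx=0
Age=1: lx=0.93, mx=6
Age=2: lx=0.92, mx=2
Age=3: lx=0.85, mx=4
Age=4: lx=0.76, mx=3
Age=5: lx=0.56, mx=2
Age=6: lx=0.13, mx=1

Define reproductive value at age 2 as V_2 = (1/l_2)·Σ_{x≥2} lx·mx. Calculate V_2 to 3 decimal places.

lx·mx for x ≥ 2: 1.84, 3.4, 2.28, 1.12, 0.13 → sum = 8.77
V_2 = 8.77 / l_2 = 8.77 / 0.92 = 9.532609… → 9.533

9.533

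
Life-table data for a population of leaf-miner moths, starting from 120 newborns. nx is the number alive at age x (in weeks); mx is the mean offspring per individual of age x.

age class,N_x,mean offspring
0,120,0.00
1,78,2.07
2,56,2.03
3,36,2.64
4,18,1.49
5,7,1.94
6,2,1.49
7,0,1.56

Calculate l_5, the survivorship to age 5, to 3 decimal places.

0.058

l_5 = n_5/n_0 = 7/120 = 0.058333… → 0.058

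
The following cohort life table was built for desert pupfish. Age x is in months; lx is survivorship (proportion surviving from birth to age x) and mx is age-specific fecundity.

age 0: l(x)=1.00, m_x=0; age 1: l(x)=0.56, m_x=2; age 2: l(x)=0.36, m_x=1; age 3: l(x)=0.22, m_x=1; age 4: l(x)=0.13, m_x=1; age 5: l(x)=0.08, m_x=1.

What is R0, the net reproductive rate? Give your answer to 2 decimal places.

lx·mx by age: 0, 1.12, 0.36, 0.22, 0.13, 0.08
R0 = Σ lx·mx = 1.91 → 1.91

1.91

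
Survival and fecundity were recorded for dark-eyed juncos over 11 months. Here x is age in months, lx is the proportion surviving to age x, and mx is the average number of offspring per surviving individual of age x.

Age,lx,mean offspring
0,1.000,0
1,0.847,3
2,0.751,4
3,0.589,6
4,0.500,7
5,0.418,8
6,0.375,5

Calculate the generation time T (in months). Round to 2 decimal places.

3.43

lx·mx: 0, 2.541, 3.004, 3.534, 3.5, 3.344, 1.875 → R0 = 17.798
x·lx·mx: 0, 2.541, 6.008, 10.602, 14, 16.72, 11.25 → Σ = 61.121
T = 61.121 / 17.798 = 3.43415… → 3.43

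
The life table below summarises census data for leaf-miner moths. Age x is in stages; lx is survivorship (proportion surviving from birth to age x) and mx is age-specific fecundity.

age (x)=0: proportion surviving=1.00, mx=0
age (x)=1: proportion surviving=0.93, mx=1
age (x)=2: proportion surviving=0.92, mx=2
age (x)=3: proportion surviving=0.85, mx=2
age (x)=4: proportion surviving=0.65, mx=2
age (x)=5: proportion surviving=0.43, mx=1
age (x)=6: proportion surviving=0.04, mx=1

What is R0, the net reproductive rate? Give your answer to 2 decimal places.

lx·mx by age: 0, 0.93, 1.84, 1.7, 1.3, 0.43, 0.04
R0 = Σ lx·mx = 6.24 → 6.24

6.24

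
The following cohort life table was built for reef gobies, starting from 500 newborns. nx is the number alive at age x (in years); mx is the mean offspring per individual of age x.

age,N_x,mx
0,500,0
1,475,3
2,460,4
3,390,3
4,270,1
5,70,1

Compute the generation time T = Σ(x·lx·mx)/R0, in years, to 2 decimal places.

2.10

lx = nx/n0 = nx/500: 1, 0.95, 0.92, 0.78, 0.54, 0.14
lx·mx: 0, 2.85, 3.68, 2.34, 0.54, 0.14 → R0 = 9.55
x·lx·mx: 0, 2.85, 7.36, 7.02, 2.16, 0.7 → Σ = 20.09
T = 20.09 / 9.55 = 2.103665… → 2.10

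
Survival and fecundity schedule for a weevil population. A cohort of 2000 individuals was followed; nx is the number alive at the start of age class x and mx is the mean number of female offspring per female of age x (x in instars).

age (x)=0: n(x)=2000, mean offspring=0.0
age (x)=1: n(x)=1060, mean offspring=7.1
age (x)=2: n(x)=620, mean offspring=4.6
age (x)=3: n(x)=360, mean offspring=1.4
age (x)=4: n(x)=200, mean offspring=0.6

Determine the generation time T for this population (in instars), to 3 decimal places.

lx = nx/n0 = nx/2000: 1, 0.53, 0.31, 0.18, 0.1
lx·mx: 0, 3.763, 1.426, 0.252, 0.06 → R0 = 5.501
x·lx·mx: 0, 3.763, 2.852, 0.756, 0.24 → Σ = 7.611
T = 7.611 / 5.501 = 1.383567… → 1.384

1.384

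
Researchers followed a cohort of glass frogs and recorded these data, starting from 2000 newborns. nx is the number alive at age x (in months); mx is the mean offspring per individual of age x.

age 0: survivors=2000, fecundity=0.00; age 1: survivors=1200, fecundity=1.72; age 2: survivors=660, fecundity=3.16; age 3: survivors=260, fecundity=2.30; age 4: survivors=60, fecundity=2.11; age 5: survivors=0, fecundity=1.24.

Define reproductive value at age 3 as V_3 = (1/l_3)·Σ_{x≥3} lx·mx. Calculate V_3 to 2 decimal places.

lx = nx/n0 = nx/2000: 1, 0.6, 0.33, 0.13, 0.03, 0
lx·mx for x ≥ 3: 0.299, 0.0633, 0 → sum = 0.3623
V_3 = 0.3623 / l_3 = 0.3623 / 0.13 = 2.786923… → 2.79

2.79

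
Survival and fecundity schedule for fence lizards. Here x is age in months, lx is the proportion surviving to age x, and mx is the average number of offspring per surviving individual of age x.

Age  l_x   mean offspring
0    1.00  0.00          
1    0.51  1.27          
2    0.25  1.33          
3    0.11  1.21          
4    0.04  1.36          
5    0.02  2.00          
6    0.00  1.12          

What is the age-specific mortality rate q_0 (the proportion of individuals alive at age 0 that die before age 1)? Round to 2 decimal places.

0.49

q_0 = (l_0 − l_1) / l_0 = (1 − 0.51) / 1
     = 0.49 / 1 = 0.49 → 0.49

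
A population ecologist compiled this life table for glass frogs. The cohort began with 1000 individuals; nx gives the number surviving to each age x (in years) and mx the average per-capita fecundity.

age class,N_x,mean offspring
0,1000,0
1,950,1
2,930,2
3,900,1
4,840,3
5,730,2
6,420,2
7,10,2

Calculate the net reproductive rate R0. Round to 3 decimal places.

8.550

lx = nx/n0 = nx/1000: 1, 0.95, 0.93, 0.9, 0.84, 0.73, 0.42, 0.01
lx·mx by age: 0, 0.95, 1.86, 0.9, 2.52, 1.46, 0.84, 0.02
R0 = Σ lx·mx = 8.55 → 8.550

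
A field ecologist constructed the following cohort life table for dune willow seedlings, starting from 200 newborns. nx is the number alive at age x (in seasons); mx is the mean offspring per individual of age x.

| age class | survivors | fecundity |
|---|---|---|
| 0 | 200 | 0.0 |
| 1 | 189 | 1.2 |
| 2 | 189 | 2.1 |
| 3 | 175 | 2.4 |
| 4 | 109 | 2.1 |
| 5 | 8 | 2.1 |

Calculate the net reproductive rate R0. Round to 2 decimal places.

6.45

lx = nx/n0 = nx/200: 1, 0.945, 0.945, 0.875, 0.545, 0.04
lx·mx by age: 0, 1.134, 1.9845, 2.1, 1.1445, 0.084
R0 = Σ lx·mx = 6.447 → 6.45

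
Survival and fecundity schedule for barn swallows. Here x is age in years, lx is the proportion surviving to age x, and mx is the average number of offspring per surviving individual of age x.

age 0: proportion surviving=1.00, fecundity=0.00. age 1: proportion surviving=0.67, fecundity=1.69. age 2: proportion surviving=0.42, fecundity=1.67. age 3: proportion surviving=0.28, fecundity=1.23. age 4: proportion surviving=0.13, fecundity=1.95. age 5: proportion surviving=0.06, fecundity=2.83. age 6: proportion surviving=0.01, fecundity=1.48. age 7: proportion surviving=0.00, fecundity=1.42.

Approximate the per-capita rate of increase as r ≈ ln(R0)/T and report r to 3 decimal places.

R0 = Σ lx·mx = 0 + 1.1323 + 0.7014 + 0.3444 + 0.2535 + 0.1698 + 0.0148 + 0 = 2.6162
Σ x·lx·mx = 5.5201; T = 5.5201/2.6162 = 2.10997…
r ≈ ln(R0)/T = ln(2.6162)/2.10997… = 0.4558… → 0.456

0.456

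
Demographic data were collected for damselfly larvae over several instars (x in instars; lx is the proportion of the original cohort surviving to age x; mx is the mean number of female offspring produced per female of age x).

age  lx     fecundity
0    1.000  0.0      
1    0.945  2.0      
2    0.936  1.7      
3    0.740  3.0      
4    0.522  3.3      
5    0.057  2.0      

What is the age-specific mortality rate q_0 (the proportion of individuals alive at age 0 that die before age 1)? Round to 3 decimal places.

0.055

q_0 = (l_0 − l_1) / l_0 = (1 − 0.945) / 1
     = 0.055 / 1 = 0.055 → 0.055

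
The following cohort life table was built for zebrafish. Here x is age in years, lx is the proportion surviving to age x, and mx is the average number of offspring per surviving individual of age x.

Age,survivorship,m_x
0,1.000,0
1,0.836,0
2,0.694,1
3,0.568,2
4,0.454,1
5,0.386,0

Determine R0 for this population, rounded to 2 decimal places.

2.28

lx·mx by age: 0, 0, 0.694, 1.136, 0.454, 0
R0 = Σ lx·mx = 2.284 → 2.28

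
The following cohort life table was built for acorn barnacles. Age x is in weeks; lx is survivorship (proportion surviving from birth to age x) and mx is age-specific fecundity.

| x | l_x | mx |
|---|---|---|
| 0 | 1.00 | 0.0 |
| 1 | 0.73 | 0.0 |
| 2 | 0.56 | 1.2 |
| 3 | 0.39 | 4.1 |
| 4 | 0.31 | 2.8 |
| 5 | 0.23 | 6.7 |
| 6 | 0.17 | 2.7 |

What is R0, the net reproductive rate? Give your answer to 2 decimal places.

5.14

lx·mx by age: 0, 0, 0.672, 1.599, 0.868, 1.541, 0.459
R0 = Σ lx·mx = 5.139 → 5.14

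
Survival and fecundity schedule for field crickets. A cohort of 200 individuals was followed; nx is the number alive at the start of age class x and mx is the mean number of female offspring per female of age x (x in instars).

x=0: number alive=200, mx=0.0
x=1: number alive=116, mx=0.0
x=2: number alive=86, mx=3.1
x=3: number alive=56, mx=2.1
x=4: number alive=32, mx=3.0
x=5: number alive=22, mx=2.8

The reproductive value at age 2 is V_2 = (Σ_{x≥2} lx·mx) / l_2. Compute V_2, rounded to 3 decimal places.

lx = nx/n0 = nx/200: 1, 0.58, 0.43, 0.28, 0.16, 0.11
lx·mx for x ≥ 2: 1.333, 0.588, 0.48, 0.308 → sum = 2.709
V_2 = 2.709 / l_2 = 2.709 / 0.43 = 6.3 → 6.300

6.300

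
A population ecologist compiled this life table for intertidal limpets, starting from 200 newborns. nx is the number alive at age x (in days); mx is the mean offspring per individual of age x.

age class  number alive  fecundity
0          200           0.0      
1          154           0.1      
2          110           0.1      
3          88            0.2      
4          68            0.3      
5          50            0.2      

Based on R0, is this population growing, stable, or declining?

declining

lx = nx/n0 = nx/200: 1, 0.77, 0.55, 0.44, 0.34, 0.25
R0 = Σ lx·mx = 0 + 0.077 + 0.055 + 0.088 + 0.102 + 0.05 = 0.372
R0 < 1, so the population is declining.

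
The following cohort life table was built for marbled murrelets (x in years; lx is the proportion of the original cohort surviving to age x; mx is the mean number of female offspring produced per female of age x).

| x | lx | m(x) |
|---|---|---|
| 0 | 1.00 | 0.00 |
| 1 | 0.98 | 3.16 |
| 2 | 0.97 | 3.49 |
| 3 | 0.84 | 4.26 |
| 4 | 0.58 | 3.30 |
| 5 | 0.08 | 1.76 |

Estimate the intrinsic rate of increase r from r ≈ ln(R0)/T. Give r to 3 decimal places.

1.043

R0 = Σ lx·mx = 0 + 3.0968 + 3.3853 + 3.5784 + 1.914 + 0.1408 = 12.1153
Σ x·lx·mx = 28.9626; T = 28.9626/12.1153 = 2.39058…
r ≈ ln(R0)/T = ln(12.1153)/2.39058… = 1.04346… → 1.043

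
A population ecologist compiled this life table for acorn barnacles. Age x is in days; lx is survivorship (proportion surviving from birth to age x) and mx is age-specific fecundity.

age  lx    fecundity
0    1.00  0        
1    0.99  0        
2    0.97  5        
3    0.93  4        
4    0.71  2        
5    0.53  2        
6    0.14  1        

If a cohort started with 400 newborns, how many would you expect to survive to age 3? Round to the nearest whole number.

Expected survivors = N0 · l_3 = 400 × 0.93 = 372 → 372

372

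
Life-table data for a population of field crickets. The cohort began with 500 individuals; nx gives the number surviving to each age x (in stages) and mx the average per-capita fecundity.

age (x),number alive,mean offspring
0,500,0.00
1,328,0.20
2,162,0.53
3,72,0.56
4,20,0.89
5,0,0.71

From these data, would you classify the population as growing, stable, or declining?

declining

lx = nx/n0 = nx/500: 1, 0.656, 0.324, 0.144, 0.04, 0
R0 = Σ lx·mx = 0 + 0.1312 + 0.17172 + 0.08064 + 0.0356 + 0 = 0.41916
R0 < 1, so the population is declining.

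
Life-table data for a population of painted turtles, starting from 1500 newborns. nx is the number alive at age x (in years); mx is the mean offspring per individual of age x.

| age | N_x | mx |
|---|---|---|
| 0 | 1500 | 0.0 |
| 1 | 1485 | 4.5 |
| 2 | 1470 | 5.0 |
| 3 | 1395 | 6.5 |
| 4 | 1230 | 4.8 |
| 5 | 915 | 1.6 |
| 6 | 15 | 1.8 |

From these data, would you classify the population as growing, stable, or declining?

lx = nx/n0 = nx/1500: 1, 0.99, 0.98, 0.93, 0.82, 0.61, 0.01
R0 = Σ lx·mx = 0 + 4.455 + 4.9 + 6.045 + 3.936 + 0.976 + 0.018 = 20.33
R0 > 1, so the population is growing.

growing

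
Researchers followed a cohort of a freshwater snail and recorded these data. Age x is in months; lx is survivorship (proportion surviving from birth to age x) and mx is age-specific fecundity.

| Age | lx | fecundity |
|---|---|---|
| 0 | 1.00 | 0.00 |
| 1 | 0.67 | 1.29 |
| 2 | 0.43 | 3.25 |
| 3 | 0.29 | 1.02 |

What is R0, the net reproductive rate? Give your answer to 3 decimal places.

lx·mx by age: 0, 0.8643, 1.3975, 0.2958
R0 = Σ lx·mx = 2.5576 → 2.558

2.558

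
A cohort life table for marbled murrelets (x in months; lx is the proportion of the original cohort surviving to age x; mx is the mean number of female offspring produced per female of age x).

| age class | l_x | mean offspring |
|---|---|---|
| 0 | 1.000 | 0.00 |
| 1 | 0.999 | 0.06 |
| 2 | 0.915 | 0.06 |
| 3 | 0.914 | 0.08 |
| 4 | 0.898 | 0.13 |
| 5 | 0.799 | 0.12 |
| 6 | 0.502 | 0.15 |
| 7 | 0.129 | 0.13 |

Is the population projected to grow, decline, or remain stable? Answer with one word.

declining

R0 = Σ lx·mx = 0 + 0.05994 + 0.0549 + 0.07312 + 0.11674 + 0.09588 + 0.0753 + 0.01677 = 0.49265
R0 < 1, so the population is declining.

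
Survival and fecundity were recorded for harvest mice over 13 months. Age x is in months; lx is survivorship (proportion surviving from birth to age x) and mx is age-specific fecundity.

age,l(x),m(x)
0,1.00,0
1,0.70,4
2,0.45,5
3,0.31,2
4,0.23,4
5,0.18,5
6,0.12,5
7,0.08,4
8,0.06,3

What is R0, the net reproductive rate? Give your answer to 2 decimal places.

8.59

lx·mx by age: 0, 2.8, 2.25, 0.62, 0.92, 0.9, 0.6, 0.32, 0.18
R0 = Σ lx·mx = 8.59 → 8.59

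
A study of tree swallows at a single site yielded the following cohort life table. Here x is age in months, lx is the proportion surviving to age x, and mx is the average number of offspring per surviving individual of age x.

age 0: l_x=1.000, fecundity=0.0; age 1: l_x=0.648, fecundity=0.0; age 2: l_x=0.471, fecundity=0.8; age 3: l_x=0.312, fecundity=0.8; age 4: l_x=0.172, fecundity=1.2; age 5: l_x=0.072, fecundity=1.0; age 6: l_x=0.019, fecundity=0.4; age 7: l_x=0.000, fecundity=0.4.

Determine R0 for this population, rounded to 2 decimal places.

0.91

lx·mx by age: 0, 0, 0.3768, 0.2496, 0.2064, 0.072, 0.0076, 0
R0 = Σ lx·mx = 0.9124 → 0.91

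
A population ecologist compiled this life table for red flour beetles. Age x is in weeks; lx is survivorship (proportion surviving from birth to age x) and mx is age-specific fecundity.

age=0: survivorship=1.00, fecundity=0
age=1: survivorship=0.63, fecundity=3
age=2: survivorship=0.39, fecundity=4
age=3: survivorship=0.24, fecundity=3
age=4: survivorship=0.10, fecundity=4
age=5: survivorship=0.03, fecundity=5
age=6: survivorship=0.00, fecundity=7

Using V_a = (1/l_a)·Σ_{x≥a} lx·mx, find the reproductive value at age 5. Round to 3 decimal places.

5.000

lx·mx for x ≥ 5: 0.15, 0 → sum = 0.15
V_5 = 0.15 / l_5 = 0.15 / 0.03 = 5 → 5.000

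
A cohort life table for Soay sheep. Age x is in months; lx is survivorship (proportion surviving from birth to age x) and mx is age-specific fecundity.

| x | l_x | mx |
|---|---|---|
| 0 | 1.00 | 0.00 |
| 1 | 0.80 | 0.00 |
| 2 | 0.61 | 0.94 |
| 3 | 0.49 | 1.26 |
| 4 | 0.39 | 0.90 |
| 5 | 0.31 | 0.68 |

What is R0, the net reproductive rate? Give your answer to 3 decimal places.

1.753

lx·mx by age: 0, 0, 0.5734, 0.6174, 0.351, 0.2108
R0 = Σ lx·mx = 1.7526 → 1.753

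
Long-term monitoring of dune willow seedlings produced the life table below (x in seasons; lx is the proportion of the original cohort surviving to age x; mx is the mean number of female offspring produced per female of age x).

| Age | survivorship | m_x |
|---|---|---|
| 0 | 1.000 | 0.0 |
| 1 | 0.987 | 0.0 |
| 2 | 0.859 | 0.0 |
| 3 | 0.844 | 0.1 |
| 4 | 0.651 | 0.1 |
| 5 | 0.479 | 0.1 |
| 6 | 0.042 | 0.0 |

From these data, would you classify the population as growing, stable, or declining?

declining

R0 = Σ lx·mx = 0 + 0 + 0 + 0.0844 + 0.0651 + 0.0479 + 0 = 0.1974
R0 < 1, so the population is declining.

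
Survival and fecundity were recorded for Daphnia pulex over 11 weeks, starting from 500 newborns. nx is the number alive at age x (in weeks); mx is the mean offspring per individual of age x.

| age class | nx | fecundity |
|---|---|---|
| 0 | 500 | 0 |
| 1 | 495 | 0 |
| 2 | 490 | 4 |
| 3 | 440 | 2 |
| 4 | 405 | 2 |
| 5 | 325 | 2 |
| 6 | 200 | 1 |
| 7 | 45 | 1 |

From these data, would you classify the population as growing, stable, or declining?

growing

lx = nx/n0 = nx/500: 1, 0.99, 0.98, 0.88, 0.81, 0.65, 0.4, 0.09
R0 = Σ lx·mx = 0 + 0 + 3.92 + 1.76 + 1.62 + 1.3 + 0.4 + 0.09 = 9.09
R0 > 1, so the population is growing.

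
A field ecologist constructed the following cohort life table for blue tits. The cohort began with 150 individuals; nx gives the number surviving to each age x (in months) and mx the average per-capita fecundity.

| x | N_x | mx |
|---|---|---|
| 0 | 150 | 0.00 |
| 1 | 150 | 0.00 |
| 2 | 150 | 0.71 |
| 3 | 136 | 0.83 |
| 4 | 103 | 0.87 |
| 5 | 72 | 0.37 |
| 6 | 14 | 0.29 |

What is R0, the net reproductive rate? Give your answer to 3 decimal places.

2.265

lx = nx/n0 = nx/150: 1, 1, 1, 0.90667…, 0.68667…, 0.48, 0.09333…
lx·mx by age: 0, 0, 0.71, 0.752533…, 0.5974…, 0.1776, 0.027067…
R0 = Σ lx·mx = 2.2646… → 2.265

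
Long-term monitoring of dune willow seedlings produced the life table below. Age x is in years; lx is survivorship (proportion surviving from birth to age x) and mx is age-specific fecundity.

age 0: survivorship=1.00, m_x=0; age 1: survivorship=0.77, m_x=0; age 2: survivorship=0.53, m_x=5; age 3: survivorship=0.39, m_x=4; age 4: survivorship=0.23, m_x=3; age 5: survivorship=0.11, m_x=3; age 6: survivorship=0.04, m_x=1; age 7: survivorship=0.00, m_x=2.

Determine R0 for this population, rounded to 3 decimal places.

lx·mx by age: 0, 0, 2.65, 1.56, 0.69, 0.33, 0.04, 0
R0 = Σ lx·mx = 5.27 → 5.270

5.270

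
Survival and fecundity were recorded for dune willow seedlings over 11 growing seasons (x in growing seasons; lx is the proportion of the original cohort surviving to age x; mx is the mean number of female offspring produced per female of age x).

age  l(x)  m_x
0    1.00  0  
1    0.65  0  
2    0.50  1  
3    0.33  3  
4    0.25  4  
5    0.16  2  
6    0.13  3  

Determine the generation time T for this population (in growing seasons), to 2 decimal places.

lx·mx: 0, 0, 0.5, 0.99, 1, 0.32, 0.39 → R0 = 3.2
x·lx·mx: 0, 0, 1, 2.97, 4, 1.6, 2.34 → Σ = 11.91
T = 11.91 / 3.2 = 3.721875 → 3.72

3.72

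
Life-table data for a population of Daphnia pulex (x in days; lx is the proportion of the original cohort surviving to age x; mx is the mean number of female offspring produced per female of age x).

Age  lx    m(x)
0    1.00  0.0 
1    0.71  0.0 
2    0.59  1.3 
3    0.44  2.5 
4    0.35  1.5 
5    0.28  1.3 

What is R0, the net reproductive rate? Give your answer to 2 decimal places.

lx·mx by age: 0, 0, 0.767, 1.1, 0.525, 0.364
R0 = Σ lx·mx = 2.756 → 2.76

2.76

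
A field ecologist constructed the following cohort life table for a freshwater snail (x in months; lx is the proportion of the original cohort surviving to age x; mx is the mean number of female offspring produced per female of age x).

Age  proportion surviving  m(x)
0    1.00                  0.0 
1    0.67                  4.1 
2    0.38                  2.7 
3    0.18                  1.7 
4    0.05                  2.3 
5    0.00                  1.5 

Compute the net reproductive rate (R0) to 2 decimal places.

lx·mx by age: 0, 2.747, 1.026, 0.306, 0.115, 0
R0 = Σ lx·mx = 4.194 → 4.19

4.19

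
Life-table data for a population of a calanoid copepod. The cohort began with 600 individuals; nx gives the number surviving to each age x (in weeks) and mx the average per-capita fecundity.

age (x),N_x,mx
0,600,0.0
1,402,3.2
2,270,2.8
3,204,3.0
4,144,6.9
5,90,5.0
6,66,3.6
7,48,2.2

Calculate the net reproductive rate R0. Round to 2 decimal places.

lx = nx/n0 = nx/600: 1, 0.67, 0.45, 0.34, 0.24, 0.15, 0.11, 0.08
lx·mx by age: 0, 2.144, 1.26, 1.02, 1.656, 0.75, 0.396, 0.176
R0 = Σ lx·mx = 7.402 → 7.40

7.40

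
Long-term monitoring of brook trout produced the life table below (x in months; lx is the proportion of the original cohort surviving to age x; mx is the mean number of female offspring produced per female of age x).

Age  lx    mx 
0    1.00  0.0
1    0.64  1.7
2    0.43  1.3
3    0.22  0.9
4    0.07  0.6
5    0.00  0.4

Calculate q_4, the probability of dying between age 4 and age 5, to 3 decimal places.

1.000

q_4 = (l_4 − l_5) / l_4 = (0.07 − 0) / 0.07
     = 0.07 / 0.07 = 1 → 1.000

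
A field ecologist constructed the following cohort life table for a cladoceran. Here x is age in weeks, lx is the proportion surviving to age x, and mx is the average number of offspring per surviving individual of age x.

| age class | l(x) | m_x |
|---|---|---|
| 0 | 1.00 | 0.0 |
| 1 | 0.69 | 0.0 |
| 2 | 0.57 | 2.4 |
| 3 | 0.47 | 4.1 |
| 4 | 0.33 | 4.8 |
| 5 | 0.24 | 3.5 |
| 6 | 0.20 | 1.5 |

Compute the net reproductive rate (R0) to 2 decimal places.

lx·mx by age: 0, 0, 1.368, 1.927, 1.584, 0.84, 0.3
R0 = Σ lx·mx = 6.019 → 6.02

6.02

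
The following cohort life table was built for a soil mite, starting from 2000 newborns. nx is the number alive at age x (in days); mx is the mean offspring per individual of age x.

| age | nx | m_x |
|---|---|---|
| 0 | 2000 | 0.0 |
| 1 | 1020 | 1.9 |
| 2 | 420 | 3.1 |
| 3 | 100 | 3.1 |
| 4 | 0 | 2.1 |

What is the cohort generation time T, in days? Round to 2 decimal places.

lx = nx/n0 = nx/2000: 1, 0.51, 0.21, 0.05, 0
lx·mx: 0, 0.969, 0.651, 0.155, 0 → R0 = 1.775
x·lx·mx: 0, 0.969, 1.302, 0.465, 0 → Σ = 2.736
T = 2.736 / 1.775 = 1.541408… → 1.54

1.54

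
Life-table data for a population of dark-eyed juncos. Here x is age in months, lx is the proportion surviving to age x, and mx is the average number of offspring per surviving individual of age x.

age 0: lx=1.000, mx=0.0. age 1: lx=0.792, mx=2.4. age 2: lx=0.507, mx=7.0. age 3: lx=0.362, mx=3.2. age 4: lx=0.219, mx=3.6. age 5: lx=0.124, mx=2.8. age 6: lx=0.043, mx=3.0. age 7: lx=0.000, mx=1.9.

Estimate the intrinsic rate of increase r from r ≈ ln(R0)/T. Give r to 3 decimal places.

0.896

R0 = Σ lx·mx = 0 + 1.9008 + 3.549 + 1.1584 + 0.7884 + 0.3472 + 0.129 + 0 = 7.8728
Σ x·lx·mx = 18.1376; T = 18.1376/7.8728 = 2.30383…
r ≈ ln(R0)/T = ln(7.8728)/2.30383… = 0.89564… → 0.896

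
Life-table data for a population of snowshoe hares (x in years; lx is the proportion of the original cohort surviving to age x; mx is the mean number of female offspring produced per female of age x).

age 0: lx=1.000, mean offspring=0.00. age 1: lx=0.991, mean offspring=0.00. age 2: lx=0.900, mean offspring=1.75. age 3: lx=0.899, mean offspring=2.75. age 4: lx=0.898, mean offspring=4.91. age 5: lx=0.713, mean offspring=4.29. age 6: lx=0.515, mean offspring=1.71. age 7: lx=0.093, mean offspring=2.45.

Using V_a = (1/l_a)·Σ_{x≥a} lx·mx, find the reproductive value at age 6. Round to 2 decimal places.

lx·mx for x ≥ 6: 0.88065, 0.22785 → sum = 1.1085
V_6 = 1.1085 / l_6 = 1.1085 / 0.515 = 2.152427… → 2.15

2.15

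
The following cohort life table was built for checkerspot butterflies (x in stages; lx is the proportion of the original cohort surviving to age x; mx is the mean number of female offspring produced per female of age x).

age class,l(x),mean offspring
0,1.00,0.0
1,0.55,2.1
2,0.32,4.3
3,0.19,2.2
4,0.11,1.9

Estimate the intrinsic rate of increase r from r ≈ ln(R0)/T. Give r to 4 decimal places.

0.6056

R0 = Σ lx·mx = 0 + 1.155 + 1.376 + 0.418 + 0.209 = 3.158
Σ x·lx·mx = 5.997; T = 5.997/3.158 = 1.89899…
r ≈ ln(R0)/T = ln(3.158)/1.89899… = 0.605554… → 0.6056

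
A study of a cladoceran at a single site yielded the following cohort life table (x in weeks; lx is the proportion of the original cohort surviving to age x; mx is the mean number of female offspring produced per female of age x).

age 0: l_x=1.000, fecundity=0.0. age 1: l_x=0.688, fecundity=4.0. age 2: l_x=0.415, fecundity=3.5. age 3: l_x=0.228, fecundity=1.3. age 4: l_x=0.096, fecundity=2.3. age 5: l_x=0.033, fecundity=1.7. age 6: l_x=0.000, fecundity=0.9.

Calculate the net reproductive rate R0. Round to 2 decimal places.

lx·mx by age: 0, 2.752, 1.4525, 0.2964, 0.2208, 0.0561, 0
R0 = Σ lx·mx = 4.7778 → 4.78

4.78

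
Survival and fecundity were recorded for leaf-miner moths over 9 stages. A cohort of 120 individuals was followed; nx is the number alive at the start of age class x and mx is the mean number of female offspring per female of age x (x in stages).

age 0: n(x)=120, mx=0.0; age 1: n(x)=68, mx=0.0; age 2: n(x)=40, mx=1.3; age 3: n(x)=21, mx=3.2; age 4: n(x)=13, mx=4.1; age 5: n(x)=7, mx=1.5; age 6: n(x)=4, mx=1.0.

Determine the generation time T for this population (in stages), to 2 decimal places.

3.18

lx = nx/n0 = nx/120: 1, 0.56667…, 0.33333…, 0.175, 0.10833…, 0.05833…, 0.03333…
lx·mx: 0, 0, 0.433333…, 0.56, 0.444167…, 0.0875…, 0.033333… → R0 = 1.558333…
x·lx·mx: 0, 0, 0.866667…, 1.68, 1.776667…, 0.4375…, 0.2… → Σ = 4.960833…
T = 4.960833… / 1.558333… = 3.183422… → 3.18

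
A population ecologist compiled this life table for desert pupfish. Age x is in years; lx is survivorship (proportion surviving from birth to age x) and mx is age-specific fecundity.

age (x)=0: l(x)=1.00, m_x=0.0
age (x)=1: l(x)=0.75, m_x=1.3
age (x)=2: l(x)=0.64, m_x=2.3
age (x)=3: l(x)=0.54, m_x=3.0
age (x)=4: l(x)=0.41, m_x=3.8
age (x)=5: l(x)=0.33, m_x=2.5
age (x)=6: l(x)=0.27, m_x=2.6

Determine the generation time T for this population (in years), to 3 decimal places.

lx·mx: 0, 0.975, 1.472, 1.62, 1.558, 0.825, 0.702 → R0 = 7.152
x·lx·mx: 0, 0.975, 2.944, 4.86, 6.232, 4.125, 4.212 → Σ = 23.348
T = 23.348 / 7.152 = 3.264541… → 3.265

3.265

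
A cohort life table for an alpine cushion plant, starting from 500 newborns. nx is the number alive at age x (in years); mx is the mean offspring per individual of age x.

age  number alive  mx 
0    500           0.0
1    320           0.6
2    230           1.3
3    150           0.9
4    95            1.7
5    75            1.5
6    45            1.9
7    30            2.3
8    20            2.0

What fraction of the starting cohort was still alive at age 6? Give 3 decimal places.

l_6 = n_6/n_0 = 45/500 = 0.09 → 0.090

0.090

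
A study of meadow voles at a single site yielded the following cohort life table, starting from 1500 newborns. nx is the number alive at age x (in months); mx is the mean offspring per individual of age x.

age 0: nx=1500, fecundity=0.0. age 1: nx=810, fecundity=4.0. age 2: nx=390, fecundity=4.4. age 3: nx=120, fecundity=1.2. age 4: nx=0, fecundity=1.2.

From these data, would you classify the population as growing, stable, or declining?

lx = nx/n0 = nx/1500: 1, 0.54, 0.26, 0.08, 0
R0 = Σ lx·mx = 0 + 2.16 + 1.144 + 0.096 + 0 = 3.4
R0 > 1, so the population is growing.

growing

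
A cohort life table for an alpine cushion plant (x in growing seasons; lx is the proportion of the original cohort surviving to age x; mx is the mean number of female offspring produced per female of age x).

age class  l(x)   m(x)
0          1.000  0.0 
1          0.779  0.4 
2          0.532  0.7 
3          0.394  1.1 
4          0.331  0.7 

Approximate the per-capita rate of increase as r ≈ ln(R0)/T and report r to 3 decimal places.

R0 = Σ lx·mx = 0 + 0.3116 + 0.3724 + 0.4334 + 0.2317 = 1.3491
Σ x·lx·mx = 3.2834; T = 3.2834/1.3491 = 2.43377…
r ≈ ln(R0)/T = ln(1.3491)/2.43377… = 0.12303… → 0.123

0.123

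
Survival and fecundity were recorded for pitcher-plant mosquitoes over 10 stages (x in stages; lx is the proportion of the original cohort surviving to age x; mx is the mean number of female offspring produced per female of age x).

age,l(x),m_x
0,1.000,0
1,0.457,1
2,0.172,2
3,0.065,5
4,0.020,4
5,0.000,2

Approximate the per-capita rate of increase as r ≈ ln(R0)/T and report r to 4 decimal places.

0.0926

R0 = Σ lx·mx = 0 + 0.457 + 0.344 + 0.325 + 0.08 + 0 = 1.206
Σ x·lx·mx = 2.44; T = 2.44/1.206 = 2.02322…
r ≈ ln(R0)/T = ln(1.206)/2.02322… = 0.09258… → 0.0926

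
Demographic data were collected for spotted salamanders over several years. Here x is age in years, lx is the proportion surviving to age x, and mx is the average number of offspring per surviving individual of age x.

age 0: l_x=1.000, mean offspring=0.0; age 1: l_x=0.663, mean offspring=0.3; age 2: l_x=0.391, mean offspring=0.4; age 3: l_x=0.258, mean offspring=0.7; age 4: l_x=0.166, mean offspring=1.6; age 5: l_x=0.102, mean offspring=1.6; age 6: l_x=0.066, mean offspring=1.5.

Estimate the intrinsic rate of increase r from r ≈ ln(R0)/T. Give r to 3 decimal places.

R0 = Σ lx·mx = 0 + 0.1989 + 0.1564 + 0.1806 + 0.2656 + 0.1632 + 0.099 = 1.0637
Σ x·lx·mx = 3.5259; T = 3.5259/1.0637 = 3.31475…
r ≈ ln(R0)/T = ln(1.0637)/3.31475… = 0.01863… → 0.019

0.019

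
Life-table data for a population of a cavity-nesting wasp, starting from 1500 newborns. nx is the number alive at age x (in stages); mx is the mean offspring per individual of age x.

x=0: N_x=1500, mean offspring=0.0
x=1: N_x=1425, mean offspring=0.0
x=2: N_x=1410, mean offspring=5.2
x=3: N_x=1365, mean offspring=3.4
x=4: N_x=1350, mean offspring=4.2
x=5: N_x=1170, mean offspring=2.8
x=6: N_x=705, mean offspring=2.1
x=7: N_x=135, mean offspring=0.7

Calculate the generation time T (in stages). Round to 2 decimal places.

lx = nx/n0 = nx/1500: 1, 0.95, 0.94, 0.91, 0.9, 0.78, 0.47, 0.09
lx·mx: 0, 0, 4.888, 3.094, 3.78, 2.184, 0.987, 0.063 → R0 = 14.996
x·lx·mx: 0, 0, 9.776, 9.282, 15.12, 10.92, 5.922, 0.441 → Σ = 51.461
T = 51.461 / 14.996 = 3.431648… → 3.43

3.43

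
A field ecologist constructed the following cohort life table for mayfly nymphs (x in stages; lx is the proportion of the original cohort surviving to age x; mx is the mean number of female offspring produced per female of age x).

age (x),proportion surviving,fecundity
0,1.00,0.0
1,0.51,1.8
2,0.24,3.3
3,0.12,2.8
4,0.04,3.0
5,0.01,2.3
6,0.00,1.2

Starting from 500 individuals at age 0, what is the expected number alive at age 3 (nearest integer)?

Expected survivors = N0 · l_3 = 500 × 0.12 = 60 → 60

60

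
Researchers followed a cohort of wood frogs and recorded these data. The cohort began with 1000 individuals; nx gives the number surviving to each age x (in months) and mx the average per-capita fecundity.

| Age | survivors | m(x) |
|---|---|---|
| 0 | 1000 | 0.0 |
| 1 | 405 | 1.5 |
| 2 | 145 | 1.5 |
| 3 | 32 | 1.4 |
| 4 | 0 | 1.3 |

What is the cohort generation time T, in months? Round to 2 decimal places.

1.35

lx = nx/n0 = nx/1000: 1, 0.405, 0.145, 0.032, 0
lx·mx: 0, 0.6075, 0.2175, 0.0448, 0 → R0 = 0.8698
x·lx·mx: 0, 0.6075, 0.435, 0.1344, 0 → Σ = 1.1769
T = 1.1769 / 0.8698 = 1.35307… → 1.35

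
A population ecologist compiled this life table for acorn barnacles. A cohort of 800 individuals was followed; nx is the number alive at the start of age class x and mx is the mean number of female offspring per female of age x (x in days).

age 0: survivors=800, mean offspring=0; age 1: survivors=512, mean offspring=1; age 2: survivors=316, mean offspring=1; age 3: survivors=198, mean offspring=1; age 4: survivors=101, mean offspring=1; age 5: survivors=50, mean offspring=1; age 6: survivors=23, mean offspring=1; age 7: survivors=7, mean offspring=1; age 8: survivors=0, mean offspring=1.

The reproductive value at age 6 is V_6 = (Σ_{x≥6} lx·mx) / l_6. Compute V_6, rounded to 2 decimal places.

1.30

lx = nx/n0 = nx/800: 1, 0.64, 0.395, 0.2475, 0.12625, 0.0625, 0.02875, 0.00875, 0
lx·mx for x ≥ 6: 0.02875, 0.00875, 0 → sum = 0.0375
V_6 = 0.0375 / l_6 = 0.0375 / 0.02875 = 1.304348… → 1.30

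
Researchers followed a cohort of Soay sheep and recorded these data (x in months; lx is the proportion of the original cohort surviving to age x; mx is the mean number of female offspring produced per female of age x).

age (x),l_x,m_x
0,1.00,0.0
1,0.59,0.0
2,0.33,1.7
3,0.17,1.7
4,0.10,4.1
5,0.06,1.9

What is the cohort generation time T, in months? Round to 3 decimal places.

3.056

lx·mx: 0, 0, 0.561, 0.289, 0.41, 0.114 → R0 = 1.374
x·lx·mx: 0, 0, 1.122, 0.867, 1.64, 0.57 → Σ = 4.199
T = 4.199 / 1.374 = 3.056041… → 3.056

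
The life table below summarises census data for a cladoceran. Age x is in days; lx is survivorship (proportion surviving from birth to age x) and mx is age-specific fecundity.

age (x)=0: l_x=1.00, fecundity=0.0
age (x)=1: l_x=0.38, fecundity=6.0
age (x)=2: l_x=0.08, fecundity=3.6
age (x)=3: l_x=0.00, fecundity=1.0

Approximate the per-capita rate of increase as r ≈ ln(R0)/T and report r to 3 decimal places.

0.848

R0 = Σ lx·mx = 0 + 2.28 + 0.288 + 0 = 2.568
Σ x·lx·mx = 2.856; T = 2.856/2.568 = 1.11215…
r ≈ ln(R0)/T = ln(2.568)/1.11215… = 0.84802… → 0.848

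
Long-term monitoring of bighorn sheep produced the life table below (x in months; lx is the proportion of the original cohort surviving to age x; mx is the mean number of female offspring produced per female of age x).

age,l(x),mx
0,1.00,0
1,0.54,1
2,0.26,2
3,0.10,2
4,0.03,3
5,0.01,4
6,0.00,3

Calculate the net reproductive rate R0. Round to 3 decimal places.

lx·mx by age: 0, 0.54, 0.52, 0.2, 0.09, 0.04, 0
R0 = Σ lx·mx = 1.39 → 1.390

1.390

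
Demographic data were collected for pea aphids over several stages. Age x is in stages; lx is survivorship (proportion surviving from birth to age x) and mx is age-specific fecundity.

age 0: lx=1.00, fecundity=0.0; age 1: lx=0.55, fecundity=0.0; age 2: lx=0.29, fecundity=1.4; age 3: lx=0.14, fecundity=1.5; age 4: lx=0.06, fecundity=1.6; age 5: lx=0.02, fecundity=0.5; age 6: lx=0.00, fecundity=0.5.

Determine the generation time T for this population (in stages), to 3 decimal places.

lx·mx: 0, 0, 0.406, 0.21, 0.096, 0.01, 0 → R0 = 0.722
x·lx·mx: 0, 0, 0.812, 0.63, 0.384, 0.05, 0 → Σ = 1.876
T = 1.876 / 0.722 = 2.598338… → 2.598

2.598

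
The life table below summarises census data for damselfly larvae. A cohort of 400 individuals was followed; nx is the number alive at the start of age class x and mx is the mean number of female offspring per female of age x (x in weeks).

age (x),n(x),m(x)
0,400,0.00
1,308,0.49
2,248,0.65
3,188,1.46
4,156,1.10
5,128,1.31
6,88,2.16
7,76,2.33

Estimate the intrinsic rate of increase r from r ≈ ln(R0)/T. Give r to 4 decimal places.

lx = nx/n0 = nx/400: 1, 0.77, 0.62, 0.47, 0.39, 0.32, 0.22, 0.19
R0 = Σ lx·mx = 0 + 0.3773 + 0.403 + 0.6862 + 0.429 + 0.4192 + 0.4752 + 0.4427 = 3.2326
Σ x·lx·mx = 13.004; T = 13.004/3.2326 = 4.02277…
r ≈ ln(R0)/T = ln(3.2326)/4.02277… = 0.291662… → 0.2917

0.2917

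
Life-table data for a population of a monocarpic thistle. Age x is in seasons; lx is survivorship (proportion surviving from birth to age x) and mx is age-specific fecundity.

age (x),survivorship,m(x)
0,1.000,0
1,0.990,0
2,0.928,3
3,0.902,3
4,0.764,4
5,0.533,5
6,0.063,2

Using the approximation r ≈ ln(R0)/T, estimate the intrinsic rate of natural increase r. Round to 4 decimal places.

R0 = Σ lx·mx = 0 + 0 + 2.784 + 2.706 + 3.056 + 2.665 + 0.126 = 11.337
Σ x·lx·mx = 39.991; T = 39.991/11.337 = 3.52748…
r ≈ ln(R0)/T = ln(11.337)/3.52748… = 0.688331… → 0.6883

0.6883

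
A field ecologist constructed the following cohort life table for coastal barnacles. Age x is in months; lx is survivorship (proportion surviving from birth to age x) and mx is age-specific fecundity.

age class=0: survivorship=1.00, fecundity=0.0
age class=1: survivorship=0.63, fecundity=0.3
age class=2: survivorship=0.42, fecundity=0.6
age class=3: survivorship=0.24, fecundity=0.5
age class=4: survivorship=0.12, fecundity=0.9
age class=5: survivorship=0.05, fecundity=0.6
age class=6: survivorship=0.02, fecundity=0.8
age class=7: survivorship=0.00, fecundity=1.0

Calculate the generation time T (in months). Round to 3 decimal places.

lx·mx: 0, 0.189, 0.252, 0.12, 0.108, 0.03, 0.016, 0 → R0 = 0.715
x·lx·mx: 0, 0.189, 0.504, 0.36, 0.432, 0.15, 0.096, 0 → Σ = 1.731
T = 1.731 / 0.715 = 2.420979… → 2.421

2.421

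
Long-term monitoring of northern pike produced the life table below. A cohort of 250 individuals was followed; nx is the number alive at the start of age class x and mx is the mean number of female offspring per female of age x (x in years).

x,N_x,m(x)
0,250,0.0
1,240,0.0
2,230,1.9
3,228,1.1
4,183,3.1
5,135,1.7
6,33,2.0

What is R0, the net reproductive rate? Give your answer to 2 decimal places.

6.20

lx = nx/n0 = nx/250: 1, 0.96, 0.92, 0.912, 0.732, 0.54, 0.132
lx·mx by age: 0, 0, 1.748, 1.0032, 2.2692, 0.918, 0.264
R0 = Σ lx·mx = 6.2024 → 6.20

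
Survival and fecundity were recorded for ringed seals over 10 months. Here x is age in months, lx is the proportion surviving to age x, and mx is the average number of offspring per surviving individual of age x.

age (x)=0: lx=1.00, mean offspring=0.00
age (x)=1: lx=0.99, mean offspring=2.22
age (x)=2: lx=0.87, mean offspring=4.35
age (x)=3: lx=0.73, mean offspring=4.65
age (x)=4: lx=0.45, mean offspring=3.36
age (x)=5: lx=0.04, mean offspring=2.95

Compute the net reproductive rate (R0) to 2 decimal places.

lx·mx by age: 0, 2.1978, 3.7845, 3.3945, 1.512, 0.118
R0 = Σ lx·mx = 11.0068 → 11.01

11.01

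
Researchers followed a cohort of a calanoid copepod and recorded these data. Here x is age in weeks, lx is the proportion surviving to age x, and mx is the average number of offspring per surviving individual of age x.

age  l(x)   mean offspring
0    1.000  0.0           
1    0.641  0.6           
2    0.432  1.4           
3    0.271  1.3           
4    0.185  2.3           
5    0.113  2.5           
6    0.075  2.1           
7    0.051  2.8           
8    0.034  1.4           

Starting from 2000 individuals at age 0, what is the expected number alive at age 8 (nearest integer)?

Expected survivors = N0 · l_8 = 2000 × 0.034 = 68 → 68

68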